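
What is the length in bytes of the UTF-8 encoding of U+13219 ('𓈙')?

U+13219 = 0x13219. UTF-8 uses 1 byte below 0x80, 2 below 0x800, 3 below 0x10000, 4 up to 0x10FFFF. 0x13219 is in U+10000–U+10FFFF → 4 bytes.

4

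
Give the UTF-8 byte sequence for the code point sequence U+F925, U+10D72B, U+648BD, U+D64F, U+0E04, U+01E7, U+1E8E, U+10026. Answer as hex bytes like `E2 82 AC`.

EF A4 A5 F4 8D 9C AB F1 A4 A2 BD ED 99 8F E0 B8 84 C7 A7 E1 BA 8E F0 90 80 A6

U+F925: 3-byte form → EF A4 A5.
U+10D72B: 4-byte form → F4 8D 9C AB.
U+648BD: 4-byte form → F1 A4 A2 BD.
U+D64F: 3-byte form → ED 99 8F.
U+0E04: 3-byte form → E0 B8 84.
U+01E7: 2-byte form → C7 A7.
U+1E8E: 3-byte form → E1 BA 8E.
U+10026: 4-byte form → F0 90 80 A6.
Concatenated (26 bytes): EF A4 A5 F4 8D 9C AB F1 A4 A2 BD ED 99 8F E0 B8 84 C7 A7 E1 BA 8E F0 90 80 A6.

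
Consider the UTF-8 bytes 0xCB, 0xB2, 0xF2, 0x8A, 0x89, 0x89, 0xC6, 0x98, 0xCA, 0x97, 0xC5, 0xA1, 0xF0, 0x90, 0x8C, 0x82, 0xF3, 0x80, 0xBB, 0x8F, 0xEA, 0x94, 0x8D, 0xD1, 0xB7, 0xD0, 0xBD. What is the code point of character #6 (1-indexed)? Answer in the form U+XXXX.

Offset 0: leading byte 0xCB = 11001011 → 2-byte char #1 = CB B2.
Offset 2: leading byte 0xF2 = 11110010 → 4-byte char #2 = F2 8A 89 89.
Offset 6: leading byte 0xC6 = 11000110 → 2-byte char #3 = C6 98.
Offset 8: leading byte 0xCA = 11001010 → 2-byte char #4 = CA 97.
Offset 10: leading byte 0xC5 = 11000101 → 2-byte char #5 = C5 A1.
Offset 12: leading byte 0xF0 = 11110000 → 4-byte char #6 = F0 90 8C 82.
Leading byte 0xF0 = 11110000 matches 11110xxx → 4-byte sequence.
Byte 1: 0xF0 = 11110000, payload 000 (3 bits).
Byte 2: 0x90 = 10010000 (10xxxxxx ✓), payload 010000.
Byte 3: 0x8C = 10001100 (10xxxxxx ✓), payload 001100.
Byte 4: 0x82 = 10000010 (10xxxxxx ✓), payload 000010.
Concatenate: 000010000001100000010 = 0x10302 (21 bits → U+10302).

U+10302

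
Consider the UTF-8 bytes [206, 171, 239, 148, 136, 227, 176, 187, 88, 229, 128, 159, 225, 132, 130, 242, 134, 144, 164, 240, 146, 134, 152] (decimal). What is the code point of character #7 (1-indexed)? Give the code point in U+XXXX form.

U+86424

Offset 0: leading byte 0xCE = 11001110 → 2-byte char #1 = CE AB.
Offset 2: leading byte 0xEF = 11101111 → 3-byte char #2 = EF 94 88.
Offset 5: leading byte 0xE3 = 11100011 → 3-byte char #3 = E3 B0 BB.
Offset 8: leading byte 0x58 = 01011000 → 1-byte char #4 = 58.
Offset 9: leading byte 0xE5 = 11100101 → 3-byte char #5 = E5 80 9F.
Offset 12: leading byte 0xE1 = 11100001 → 3-byte char #6 = E1 84 82.
Offset 15: leading byte 0xF2 = 11110010 → 4-byte char #7 = F2 86 90 A4.
Leading byte 0xF2 = 11110010 matches 11110xxx → 4-byte sequence.
Byte 1: 0xF2 = 11110010, payload 010 (3 bits).
Byte 2: 0x86 = 10000110 (10xxxxxx ✓), payload 000110.
Byte 3: 0x90 = 10010000 (10xxxxxx ✓), payload 010000.
Byte 4: 0xA4 = 10100100 (10xxxxxx ✓), payload 100100.
Concatenate: 010000110010000100100 = 0x86424 (21 bits → U+86424).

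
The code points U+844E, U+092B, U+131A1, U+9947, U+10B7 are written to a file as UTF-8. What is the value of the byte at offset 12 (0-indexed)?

U+844E → 3-byte form E8 91 8E at offsets 0–2.
U+092B → 3-byte form E0 A4 AB at offsets 3–5.
U+131A1 → 4-byte form F0 93 86 A1 at offsets 6–9.
U+9947 → 3-byte form E9 A5 87 at offsets 10–12.
Offset 12 falls in char 4's range; it's byte 3 of E9 A5 87 = 0x87.

0x87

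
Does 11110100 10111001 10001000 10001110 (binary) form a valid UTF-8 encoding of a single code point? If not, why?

Leading byte 0xF4 = 11110100 → 4-byte form.
Payload = 0x13920E, which exceeds U+10FFFF, the maximum Unicode code point. (Leading bytes F5–FF, or F4 followed by ≥ 0x90, are invalid.)

invalid (encodes a value above U+10FFFF)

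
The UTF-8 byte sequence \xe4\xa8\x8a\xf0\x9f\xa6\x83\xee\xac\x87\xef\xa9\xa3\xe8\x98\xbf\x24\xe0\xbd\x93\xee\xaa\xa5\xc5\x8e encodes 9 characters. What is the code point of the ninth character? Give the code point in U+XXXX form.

Offset 0: leading byte 0xE4 = 11100100 → 3-byte char #1 = E4 A8 8A.
Offset 3: leading byte 0xF0 = 11110000 → 4-byte char #2 = F0 9F A6 83.
Offset 7: leading byte 0xEE = 11101110 → 3-byte char #3 = EE AC 87.
Offset 10: leading byte 0xEF = 11101111 → 3-byte char #4 = EF A9 A3.
Offset 13: leading byte 0xE8 = 11101000 → 3-byte char #5 = E8 98 BF.
Offset 16: leading byte 0x24 = 00100100 → 1-byte char #6 = 24.
Offset 17: leading byte 0xE0 = 11100000 → 3-byte char #7 = E0 BD 93.
Offset 20: leading byte 0xEE = 11101110 → 3-byte char #8 = EE AA A5.
Offset 23: leading byte 0xC5 = 11000101 → 2-byte char #9 = C5 8E.
Leading byte 0xC5 = 11000101 matches 110xxxxx → 2-byte sequence.
Byte 1: 0xC5 = 11000101, payload 00101 (5 bits).
Byte 2: 0x8E = 10001110 (10xxxxxx ✓), payload 001110.
Concatenate: 00101001110 = 0x14E (11 bits → U+014E).

U+014E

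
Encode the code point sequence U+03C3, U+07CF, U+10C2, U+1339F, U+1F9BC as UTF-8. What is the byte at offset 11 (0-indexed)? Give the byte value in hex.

0xF0

U+03C3 → 2-byte form CF 83 at offsets 0–1.
U+07CF → 2-byte form DF 8F at offsets 2–3.
U+10C2 → 3-byte form E1 83 82 at offsets 4–6.
U+1339F → 4-byte form F0 93 8E 9F at offsets 7–10.
U+1F9BC → 4-byte form F0 9F A6 BC at offsets 11–14.
Offset 11 falls in char 5's range; it's byte 1 of F0 9F A6 BC = 0xF0.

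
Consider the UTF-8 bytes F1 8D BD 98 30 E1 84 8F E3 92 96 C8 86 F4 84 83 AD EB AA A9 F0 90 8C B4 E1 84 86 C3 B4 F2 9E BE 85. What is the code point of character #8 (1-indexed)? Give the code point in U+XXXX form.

Offset 0: leading byte 0xF1 = 11110001 → 4-byte char #1 = F1 8D BD 98.
Offset 4: leading byte 0x30 = 00110000 → 1-byte char #2 = 30.
Offset 5: leading byte 0xE1 = 11100001 → 3-byte char #3 = E1 84 8F.
Offset 8: leading byte 0xE3 = 11100011 → 3-byte char #4 = E3 92 96.
Offset 11: leading byte 0xC8 = 11001000 → 2-byte char #5 = C8 86.
Offset 13: leading byte 0xF4 = 11110100 → 4-byte char #6 = F4 84 83 AD.
Offset 17: leading byte 0xEB = 11101011 → 3-byte char #7 = EB AA A9.
Offset 20: leading byte 0xF0 = 11110000 → 4-byte char #8 = F0 90 8C B4.
Leading byte 0xF0 = 11110000 matches 11110xxx → 4-byte sequence.
Byte 1: 0xF0 = 11110000, payload 000 (3 bits).
Byte 2: 0x90 = 10010000 (10xxxxxx ✓), payload 010000.
Byte 3: 0x8C = 10001100 (10xxxxxx ✓), payload 001100.
Byte 4: 0xB4 = 10110100 (10xxxxxx ✓), payload 110100.
Concatenate: 000010000001100110100 = 0x10334 (21 bits → U+10334).

U+10334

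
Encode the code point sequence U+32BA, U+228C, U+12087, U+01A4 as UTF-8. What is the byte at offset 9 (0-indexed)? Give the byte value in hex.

U+32BA → 3-byte form E3 8A BA at offsets 0–2.
U+228C → 3-byte form E2 8A 8C at offsets 3–5.
U+12087 → 4-byte form F0 92 82 87 at offsets 6–9.
Offset 9 falls in char 3's range; it's byte 4 of F0 92 82 87 = 0x87.

0x87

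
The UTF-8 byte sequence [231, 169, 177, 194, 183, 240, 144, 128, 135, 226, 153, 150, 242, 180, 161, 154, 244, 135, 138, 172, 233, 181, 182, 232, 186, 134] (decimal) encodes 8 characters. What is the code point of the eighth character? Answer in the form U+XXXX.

U+8E86

Offset 0: leading byte 0xE7 = 11100111 → 3-byte char #1 = E7 A9 B1.
Offset 3: leading byte 0xC2 = 11000010 → 2-byte char #2 = C2 B7.
Offset 5: leading byte 0xF0 = 11110000 → 4-byte char #3 = F0 90 80 87.
Offset 9: leading byte 0xE2 = 11100010 → 3-byte char #4 = E2 99 96.
Offset 12: leading byte 0xF2 = 11110010 → 4-byte char #5 = F2 B4 A1 9A.
Offset 16: leading byte 0xF4 = 11110100 → 4-byte char #6 = F4 87 8A AC.
Offset 20: leading byte 0xE9 = 11101001 → 3-byte char #7 = E9 B5 B6.
Offset 23: leading byte 0xE8 = 11101000 → 3-byte char #8 = E8 BA 86.
Leading byte 0xE8 = 11101000 matches 1110xxxx → 3-byte sequence.
Byte 1: 0xE8 = 11101000, payload 1000 (4 bits).
Byte 2: 0xBA = 10111010 (10xxxxxx ✓), payload 111010.
Byte 3: 0x86 = 10000110 (10xxxxxx ✓), payload 000110.
Concatenate: 1000111010000110 = 0x8E86 (16 bits → U+8E86).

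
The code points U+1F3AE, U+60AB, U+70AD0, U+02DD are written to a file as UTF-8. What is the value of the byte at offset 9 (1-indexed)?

1-indexed offset 9 is 0-indexed offset 8.
U+1F3AE → 4-byte form F0 9F 8E AE at offsets 0–3.
U+60AB → 3-byte form E6 82 AB at offsets 4–6.
U+70AD0 → 4-byte form F1 B0 AB 90 at offsets 7–10.
Offset 8 falls in char 3's range; it's byte 2 of F1 B0 AB 90 = 0xB0.

0xB0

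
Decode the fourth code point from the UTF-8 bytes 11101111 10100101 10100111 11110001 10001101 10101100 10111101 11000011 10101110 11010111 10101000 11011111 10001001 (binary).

U+05E8

Offset 0: leading byte 0xEF = 11101111 → 3-byte char #1 = EF A5 A7.
Offset 3: leading byte 0xF1 = 11110001 → 4-byte char #2 = F1 8D AC BD.
Offset 7: leading byte 0xC3 = 11000011 → 2-byte char #3 = C3 AE.
Offset 9: leading byte 0xD7 = 11010111 → 2-byte char #4 = D7 A8.
Leading byte 0xD7 = 11010111 matches 110xxxxx → 2-byte sequence.
Byte 1: 0xD7 = 11010111, payload 10111 (5 bits).
Byte 2: 0xA8 = 10101000 (10xxxxxx ✓), payload 101000.
Concatenate: 10111101000 = 0x5E8 (11 bits → U+05E8).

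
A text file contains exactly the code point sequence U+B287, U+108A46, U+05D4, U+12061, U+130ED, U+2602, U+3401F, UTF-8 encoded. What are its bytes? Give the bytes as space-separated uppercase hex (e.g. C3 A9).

EB 8A 87 F4 88 A9 86 D7 94 F0 92 81 A1 F0 93 83 AD E2 98 82 F0 B4 80 9F

U+B287: 3-byte form → EB 8A 87.
U+108A46: 4-byte form → F4 88 A9 86.
U+05D4: 2-byte form → D7 94.
U+12061: 4-byte form → F0 92 81 A1.
U+130ED: 4-byte form → F0 93 83 AD.
U+2602: 3-byte form → E2 98 82.
U+3401F: 4-byte form → F0 B4 80 9F.
Concatenated (24 bytes): EB 8A 87 F4 88 A9 86 D7 94 F0 92 81 A1 F0 93 83 AD E2 98 82 F0 B4 80 9F.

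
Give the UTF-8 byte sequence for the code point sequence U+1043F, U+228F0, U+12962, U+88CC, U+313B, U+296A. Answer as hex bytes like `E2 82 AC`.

F0 90 90 BF F0 A2 A3 B0 F0 92 A5 A2 E8 A3 8C E3 84 BB E2 A5 AA

U+1043F: 4-byte form → F0 90 90 BF.
U+228F0: 4-byte form → F0 A2 A3 B0.
U+12962: 4-byte form → F0 92 A5 A2.
U+88CC: 3-byte form → E8 A3 8C.
U+313B: 3-byte form → E3 84 BB.
U+296A: 3-byte form → E2 A5 AA.
Concatenated (21 bytes): F0 90 90 BF F0 A2 A3 B0 F0 92 A5 A2 E8 A3 8C E3 84 BB E2 A5 AA.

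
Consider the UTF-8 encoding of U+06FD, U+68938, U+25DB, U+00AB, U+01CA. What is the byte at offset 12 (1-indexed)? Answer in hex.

1-indexed offset 12 is 0-indexed offset 11.
U+06FD → 2-byte form DB BD at offsets 0–1.
U+68938 → 4-byte form F1 A8 A4 B8 at offsets 2–5.
U+25DB → 3-byte form E2 97 9B at offsets 6–8.
U+00AB → 2-byte form C2 AB at offsets 9–10.
U+01CA → 2-byte form C7 8A at offsets 11–12.
Offset 11 falls in char 5's range; it's byte 1 of C7 8A = 0xC7.

0xC7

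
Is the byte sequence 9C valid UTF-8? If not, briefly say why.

Byte 0x9C = 10011100 has the form 10xxxxxx — a continuation byte — but there is no preceding leading byte.

invalid (continuation byte with no leading byte)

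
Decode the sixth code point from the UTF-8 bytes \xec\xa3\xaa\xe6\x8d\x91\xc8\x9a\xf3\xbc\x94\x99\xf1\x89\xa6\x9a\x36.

U+0036

Offset 0: leading byte 0xEC = 11101100 → 3-byte char #1 = EC A3 AA.
Offset 3: leading byte 0xE6 = 11100110 → 3-byte char #2 = E6 8D 91.
Offset 6: leading byte 0xC8 = 11001000 → 2-byte char #3 = C8 9A.
Offset 8: leading byte 0xF3 = 11110011 → 4-byte char #4 = F3 BC 94 99.
Offset 12: leading byte 0xF1 = 11110001 → 4-byte char #5 = F1 89 A6 9A.
Offset 16: leading byte 0x36 = 00110110 → 1-byte char #6 = 36.
Leading byte 0x36 = 00110110 matches 0xxxxxxx → 1-byte sequence.
Byte 1: 0x36 = 00110110, payload 0110110 (7 bits).
Concatenate: 0110110 = 0x36 (7 bits → U+0036).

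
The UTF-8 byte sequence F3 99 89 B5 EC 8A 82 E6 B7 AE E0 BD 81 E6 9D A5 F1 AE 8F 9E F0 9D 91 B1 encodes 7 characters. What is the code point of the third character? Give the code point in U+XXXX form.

Offset 0: leading byte 0xF3 = 11110011 → 4-byte char #1 = F3 99 89 B5.
Offset 4: leading byte 0xEC = 11101100 → 3-byte char #2 = EC 8A 82.
Offset 7: leading byte 0xE6 = 11100110 → 3-byte char #3 = E6 B7 AE.
Leading byte 0xE6 = 11100110 matches 1110xxxx → 3-byte sequence.
Byte 1: 0xE6 = 11100110, payload 0110 (4 bits).
Byte 2: 0xB7 = 10110111 (10xxxxxx ✓), payload 110111.
Byte 3: 0xAE = 10101110 (10xxxxxx ✓), payload 101110.
Concatenate: 0110110111101110 = 0x6DEE (16 bits → U+6DEE).

U+6DEE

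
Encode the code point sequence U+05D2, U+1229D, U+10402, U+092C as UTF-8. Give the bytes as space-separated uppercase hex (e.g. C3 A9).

U+05D2: 2-byte form → D7 92.
U+1229D: 4-byte form → F0 92 8A 9D.
U+10402: 4-byte form → F0 90 90 82.
U+092C: 3-byte form → E0 A4 AC.
Concatenated (13 bytes): D7 92 F0 92 8A 9D F0 90 90 82 E0 A4 AC.

D7 92 F0 92 8A 9D F0 90 90 82 E0 A4 AC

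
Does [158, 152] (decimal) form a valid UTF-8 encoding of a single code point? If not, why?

invalid (continuation byte with no leading byte)

Byte 0x9E = 10011110 has the form 10xxxxxx — a continuation byte — but there is no preceding leading byte.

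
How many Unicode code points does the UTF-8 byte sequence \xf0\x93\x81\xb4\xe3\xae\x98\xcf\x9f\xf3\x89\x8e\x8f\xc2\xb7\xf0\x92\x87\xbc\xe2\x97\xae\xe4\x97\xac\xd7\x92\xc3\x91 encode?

Byte at offset 0: 0xF0 = 11110000 → 4-byte char (#1). Advance 4.
Byte at offset 4: 0xE3 = 11100011 → 3-byte char (#2). Advance 3.
Byte at offset 7: 0xCF = 11001111 → 2-byte char (#3). Advance 2.
Byte at offset 9: 0xF3 = 11110011 → 4-byte char (#4). Advance 4.
Byte at offset 13: 0xC2 = 11000010 → 2-byte char (#5). Advance 2.
Byte at offset 15: 0xF0 = 11110000 → 4-byte char (#6). Advance 4.
Byte at offset 19: 0xE2 = 11100010 → 3-byte char (#7). Advance 3.
Byte at offset 22: 0xE4 = 11100100 → 3-byte char (#8). Advance 3.
Byte at offset 25: 0xD7 = 11010111 → 2-byte char (#9). Advance 2.
Byte at offset 27: 0xC3 = 11000011 → 2-byte char (#10). Advance 2.
Reached end at offset 29 after 10 code points.

10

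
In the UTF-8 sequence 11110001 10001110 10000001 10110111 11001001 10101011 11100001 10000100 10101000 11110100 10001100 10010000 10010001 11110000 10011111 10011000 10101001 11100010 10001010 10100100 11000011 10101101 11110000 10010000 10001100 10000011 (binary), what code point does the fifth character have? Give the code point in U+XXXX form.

U+1F629

Offset 0: leading byte 0xF1 = 11110001 → 4-byte char #1 = F1 8E 81 B7.
Offset 4: leading byte 0xC9 = 11001001 → 2-byte char #2 = C9 AB.
Offset 6: leading byte 0xE1 = 11100001 → 3-byte char #3 = E1 84 A8.
Offset 9: leading byte 0xF4 = 11110100 → 4-byte char #4 = F4 8C 90 91.
Offset 13: leading byte 0xF0 = 11110000 → 4-byte char #5 = F0 9F 98 A9.
Leading byte 0xF0 = 11110000 matches 11110xxx → 4-byte sequence.
Byte 1: 0xF0 = 11110000, payload 000 (3 bits).
Byte 2: 0x9F = 10011111 (10xxxxxx ✓), payload 011111.
Byte 3: 0x98 = 10011000 (10xxxxxx ✓), payload 011000.
Byte 4: 0xA9 = 10101001 (10xxxxxx ✓), payload 101001.
Concatenate: 000011111011000101001 = 0x1F629 (21 bits → U+1F629).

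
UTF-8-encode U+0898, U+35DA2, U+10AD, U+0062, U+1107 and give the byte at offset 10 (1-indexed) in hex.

1-indexed offset 10 is 0-indexed offset 9.
U+0898 → 3-byte form E0 A2 98 at offsets 0–2.
U+35DA2 → 4-byte form F0 B5 B6 A2 at offsets 3–6.
U+10AD → 3-byte form E1 82 AD at offsets 7–9.
Offset 9 falls in char 3's range; it's byte 3 of E1 82 AD = 0xAD.

0xAD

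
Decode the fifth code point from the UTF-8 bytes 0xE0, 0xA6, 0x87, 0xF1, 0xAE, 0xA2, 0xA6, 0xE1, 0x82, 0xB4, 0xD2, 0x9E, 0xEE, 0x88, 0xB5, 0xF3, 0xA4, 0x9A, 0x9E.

U+E235

Offset 0: leading byte 0xE0 = 11100000 → 3-byte char #1 = E0 A6 87.
Offset 3: leading byte 0xF1 = 11110001 → 4-byte char #2 = F1 AE A2 A6.
Offset 7: leading byte 0xE1 = 11100001 → 3-byte char #3 = E1 82 B4.
Offset 10: leading byte 0xD2 = 11010010 → 2-byte char #4 = D2 9E.
Offset 12: leading byte 0xEE = 11101110 → 3-byte char #5 = EE 88 B5.
Leading byte 0xEE = 11101110 matches 1110xxxx → 3-byte sequence.
Byte 1: 0xEE = 11101110, payload 1110 (4 bits).
Byte 2: 0x88 = 10001000 (10xxxxxx ✓), payload 001000.
Byte 3: 0xB5 = 10110101 (10xxxxxx ✓), payload 110101.
Concatenate: 1110001000110101 = 0xE235 (16 bits → U+E235).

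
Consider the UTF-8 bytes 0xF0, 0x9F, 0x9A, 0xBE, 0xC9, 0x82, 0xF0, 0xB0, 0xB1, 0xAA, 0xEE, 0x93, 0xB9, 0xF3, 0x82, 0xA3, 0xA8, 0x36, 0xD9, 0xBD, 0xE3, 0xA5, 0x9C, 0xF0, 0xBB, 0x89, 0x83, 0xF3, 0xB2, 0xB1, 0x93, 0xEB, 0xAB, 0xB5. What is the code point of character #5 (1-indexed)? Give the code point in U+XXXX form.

U+C28E8

Offset 0: leading byte 0xF0 = 11110000 → 4-byte char #1 = F0 9F 9A BE.
Offset 4: leading byte 0xC9 = 11001001 → 2-byte char #2 = C9 82.
Offset 6: leading byte 0xF0 = 11110000 → 4-byte char #3 = F0 B0 B1 AA.
Offset 10: leading byte 0xEE = 11101110 → 3-byte char #4 = EE 93 B9.
Offset 13: leading byte 0xF3 = 11110011 → 4-byte char #5 = F3 82 A3 A8.
Leading byte 0xF3 = 11110011 matches 11110xxx → 4-byte sequence.
Byte 1: 0xF3 = 11110011, payload 011 (3 bits).
Byte 2: 0x82 = 10000010 (10xxxxxx ✓), payload 000010.
Byte 3: 0xA3 = 10100011 (10xxxxxx ✓), payload 100011.
Byte 4: 0xA8 = 10101000 (10xxxxxx ✓), payload 101000.
Concatenate: 011000010100011101000 = 0xC28E8 (21 bits → U+C28E8).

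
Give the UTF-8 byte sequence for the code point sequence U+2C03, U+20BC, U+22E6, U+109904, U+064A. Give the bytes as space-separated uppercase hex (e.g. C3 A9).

U+2C03: 3-byte form → E2 B0 83.
U+20BC: 3-byte form → E2 82 BC.
U+22E6: 3-byte form → E2 8B A6.
U+109904: 4-byte form → F4 89 A4 84.
U+064A: 2-byte form → D9 8A.
Concatenated (15 bytes): E2 B0 83 E2 82 BC E2 8B A6 F4 89 A4 84 D9 8A.

E2 B0 83 E2 82 BC E2 8B A6 F4 89 A4 84 D9 8A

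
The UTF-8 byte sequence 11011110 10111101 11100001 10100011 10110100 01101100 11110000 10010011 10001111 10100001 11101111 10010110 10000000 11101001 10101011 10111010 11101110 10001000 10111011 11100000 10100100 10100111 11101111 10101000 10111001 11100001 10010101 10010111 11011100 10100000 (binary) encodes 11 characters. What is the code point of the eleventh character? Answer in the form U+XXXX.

U+0720

Offset 0: leading byte 0xDE = 11011110 → 2-byte char #1 = DE BD.
Offset 2: leading byte 0xE1 = 11100001 → 3-byte char #2 = E1 A3 B4.
Offset 5: leading byte 0x6C = 01101100 → 1-byte char #3 = 6C.
Offset 6: leading byte 0xF0 = 11110000 → 4-byte char #4 = F0 93 8F A1.
Offset 10: leading byte 0xEF = 11101111 → 3-byte char #5 = EF 96 80.
Offset 13: leading byte 0xE9 = 11101001 → 3-byte char #6 = E9 AB BA.
Offset 16: leading byte 0xEE = 11101110 → 3-byte char #7 = EE 88 BB.
Offset 19: leading byte 0xE0 = 11100000 → 3-byte char #8 = E0 A4 A7.
Offset 22: leading byte 0xEF = 11101111 → 3-byte char #9 = EF A8 B9.
Offset 25: leading byte 0xE1 = 11100001 → 3-byte char #10 = E1 95 97.
Offset 28: leading byte 0xDC = 11011100 → 2-byte char #11 = DC A0.
Leading byte 0xDC = 11011100 matches 110xxxxx → 2-byte sequence.
Byte 1: 0xDC = 11011100, payload 11100 (5 bits).
Byte 2: 0xA0 = 10100000 (10xxxxxx ✓), payload 100000.
Concatenate: 11100100000 = 0x720 (11 bits → U+0720).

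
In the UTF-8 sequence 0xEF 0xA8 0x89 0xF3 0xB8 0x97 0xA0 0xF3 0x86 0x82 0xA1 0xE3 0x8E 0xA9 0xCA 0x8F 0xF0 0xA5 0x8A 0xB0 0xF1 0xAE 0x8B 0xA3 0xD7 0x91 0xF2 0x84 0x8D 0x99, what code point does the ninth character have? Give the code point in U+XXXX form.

Offset 0: leading byte 0xEF = 11101111 → 3-byte char #1 = EF A8 89.
Offset 3: leading byte 0xF3 = 11110011 → 4-byte char #2 = F3 B8 97 A0.
Offset 7: leading byte 0xF3 = 11110011 → 4-byte char #3 = F3 86 82 A1.
Offset 11: leading byte 0xE3 = 11100011 → 3-byte char #4 = E3 8E A9.
Offset 14: leading byte 0xCA = 11001010 → 2-byte char #5 = CA 8F.
Offset 16: leading byte 0xF0 = 11110000 → 4-byte char #6 = F0 A5 8A B0.
Offset 20: leading byte 0xF1 = 11110001 → 4-byte char #7 = F1 AE 8B A3.
Offset 24: leading byte 0xD7 = 11010111 → 2-byte char #8 = D7 91.
Offset 26: leading byte 0xF2 = 11110010 → 4-byte char #9 = F2 84 8D 99.
Leading byte 0xF2 = 11110010 matches 11110xxx → 4-byte sequence.
Byte 1: 0xF2 = 11110010, payload 010 (3 bits).
Byte 2: 0x84 = 10000100 (10xxxxxx ✓), payload 000100.
Byte 3: 0x8D = 10001101 (10xxxxxx ✓), payload 001101.
Byte 4: 0x99 = 10011001 (10xxxxxx ✓), payload 011001.
Concatenate: 010000100001101011001 = 0x84359 (21 bits → U+84359).

U+84359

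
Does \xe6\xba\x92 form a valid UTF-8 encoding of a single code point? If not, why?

Leading byte 0xE6 = 11100110 → 3-byte form.
Continuation bytes 0xBA=10111010, 0x92=10010010 all match 10xxxxxx.
Decoded value 0x6E92 is ≥ 0x800 (shortest form) and not a surrogate.

valid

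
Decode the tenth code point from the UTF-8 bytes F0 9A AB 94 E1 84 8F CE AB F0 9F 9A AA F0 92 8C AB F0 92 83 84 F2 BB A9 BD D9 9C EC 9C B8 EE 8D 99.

U+E359

Offset 0: leading byte 0xF0 = 11110000 → 4-byte char #1 = F0 9A AB 94.
Offset 4: leading byte 0xE1 = 11100001 → 3-byte char #2 = E1 84 8F.
Offset 7: leading byte 0xCE = 11001110 → 2-byte char #3 = CE AB.
Offset 9: leading byte 0xF0 = 11110000 → 4-byte char #4 = F0 9F 9A AA.
Offset 13: leading byte 0xF0 = 11110000 → 4-byte char #5 = F0 92 8C AB.
Offset 17: leading byte 0xF0 = 11110000 → 4-byte char #6 = F0 92 83 84.
Offset 21: leading byte 0xF2 = 11110010 → 4-byte char #7 = F2 BB A9 BD.
Offset 25: leading byte 0xD9 = 11011001 → 2-byte char #8 = D9 9C.
Offset 27: leading byte 0xEC = 11101100 → 3-byte char #9 = EC 9C B8.
Offset 30: leading byte 0xEE = 11101110 → 3-byte char #10 = EE 8D 99.
Leading byte 0xEE = 11101110 matches 1110xxxx → 3-byte sequence.
Byte 1: 0xEE = 11101110, payload 1110 (4 bits).
Byte 2: 0x8D = 10001101 (10xxxxxx ✓), payload 001101.
Byte 3: 0x99 = 10011001 (10xxxxxx ✓), payload 011001.
Concatenate: 1110001101011001 = 0xE359 (16 bits → U+E359).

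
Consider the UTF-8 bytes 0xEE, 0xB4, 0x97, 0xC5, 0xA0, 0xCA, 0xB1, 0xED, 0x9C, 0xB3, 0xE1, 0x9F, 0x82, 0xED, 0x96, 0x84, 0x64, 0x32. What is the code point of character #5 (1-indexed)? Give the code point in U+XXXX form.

U+17C2

Offset 0: leading byte 0xEE = 11101110 → 3-byte char #1 = EE B4 97.
Offset 3: leading byte 0xC5 = 11000101 → 2-byte char #2 = C5 A0.
Offset 5: leading byte 0xCA = 11001010 → 2-byte char #3 = CA B1.
Offset 7: leading byte 0xED = 11101101 → 3-byte char #4 = ED 9C B3.
Offset 10: leading byte 0xE1 = 11100001 → 3-byte char #5 = E1 9F 82.
Leading byte 0xE1 = 11100001 matches 1110xxxx → 3-byte sequence.
Byte 1: 0xE1 = 11100001, payload 0001 (4 bits).
Byte 2: 0x9F = 10011111 (10xxxxxx ✓), payload 011111.
Byte 3: 0x82 = 10000010 (10xxxxxx ✓), payload 000010.
Concatenate: 0001011111000010 = 0x17C2 (16 bits → U+17C2).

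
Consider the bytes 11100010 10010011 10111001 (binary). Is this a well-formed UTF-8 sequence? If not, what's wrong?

Leading byte 0xE2 = 11100010 → 3-byte form.
Continuation bytes 0x93=10010011, 0xB9=10111001 all match 10xxxxxx.
Decoded value 0x24F9 is ≥ 0x800 (shortest form) and not a surrogate.

valid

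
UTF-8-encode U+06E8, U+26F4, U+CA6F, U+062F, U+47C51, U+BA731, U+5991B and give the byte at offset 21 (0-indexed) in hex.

U+06E8 → 2-byte form DB A8 at offsets 0–1.
U+26F4 → 3-byte form E2 9B B4 at offsets 2–4.
U+CA6F → 3-byte form EC A9 AF at offsets 5–7.
U+062F → 2-byte form D8 AF at offsets 8–9.
U+47C51 → 4-byte form F1 87 B1 91 at offsets 10–13.
U+BA731 → 4-byte form F2 BA 9C B1 at offsets 14–17.
U+5991B → 4-byte form F1 99 A4 9B at offsets 18–21.
Offset 21 falls in char 7's range; it's byte 4 of F1 99 A4 9B = 0x9B.

0x9B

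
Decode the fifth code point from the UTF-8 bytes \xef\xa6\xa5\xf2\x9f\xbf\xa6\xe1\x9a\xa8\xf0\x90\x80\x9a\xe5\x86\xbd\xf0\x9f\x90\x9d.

U+51BD

Offset 0: leading byte 0xEF = 11101111 → 3-byte char #1 = EF A6 A5.
Offset 3: leading byte 0xF2 = 11110010 → 4-byte char #2 = F2 9F BF A6.
Offset 7: leading byte 0xE1 = 11100001 → 3-byte char #3 = E1 9A A8.
Offset 10: leading byte 0xF0 = 11110000 → 4-byte char #4 = F0 90 80 9A.
Offset 14: leading byte 0xE5 = 11100101 → 3-byte char #5 = E5 86 BD.
Leading byte 0xE5 = 11100101 matches 1110xxxx → 3-byte sequence.
Byte 1: 0xE5 = 11100101, payload 0101 (4 bits).
Byte 2: 0x86 = 10000110 (10xxxxxx ✓), payload 000110.
Byte 3: 0xBD = 10111101 (10xxxxxx ✓), payload 111101.
Concatenate: 0101000110111101 = 0x51BD (16 bits → U+51BD).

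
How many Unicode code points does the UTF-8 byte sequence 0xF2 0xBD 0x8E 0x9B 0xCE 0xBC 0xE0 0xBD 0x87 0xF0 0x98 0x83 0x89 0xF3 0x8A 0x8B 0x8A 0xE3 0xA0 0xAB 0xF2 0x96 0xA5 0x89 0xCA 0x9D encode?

8

Byte at offset 0: 0xF2 = 11110010 → 4-byte char (#1). Advance 4.
Byte at offset 4: 0xCE = 11001110 → 2-byte char (#2). Advance 2.
Byte at offset 6: 0xE0 = 11100000 → 3-byte char (#3). Advance 3.
Byte at offset 9: 0xF0 = 11110000 → 4-byte char (#4). Advance 4.
Byte at offset 13: 0xF3 = 11110011 → 4-byte char (#5). Advance 4.
Byte at offset 17: 0xE3 = 11100011 → 3-byte char (#6). Advance 3.
Byte at offset 20: 0xF2 = 11110010 → 4-byte char (#7). Advance 4.
Byte at offset 24: 0xCA = 11001010 → 2-byte char (#8). Advance 2.
Reached end at offset 26 after 8 code points.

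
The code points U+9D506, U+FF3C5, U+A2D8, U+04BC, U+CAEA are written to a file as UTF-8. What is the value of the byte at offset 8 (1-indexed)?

1-indexed offset 8 is 0-indexed offset 7.
U+9D506 → 4-byte form F2 9D 94 86 at offsets 0–3.
U+FF3C5 → 4-byte form F3 BF 8F 85 at offsets 4–7.
Offset 7 falls in char 2's range; it's byte 4 of F3 BF 8F 85 = 0x85.

0x85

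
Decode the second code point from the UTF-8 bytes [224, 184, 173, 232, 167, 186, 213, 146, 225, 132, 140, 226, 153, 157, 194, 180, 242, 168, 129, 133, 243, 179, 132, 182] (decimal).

U+89FA

Offset 0: leading byte 0xE0 = 11100000 → 3-byte char #1 = E0 B8 AD.
Offset 3: leading byte 0xE8 = 11101000 → 3-byte char #2 = E8 A7 BA.
Leading byte 0xE8 = 11101000 matches 1110xxxx → 3-byte sequence.
Byte 1: 0xE8 = 11101000, payload 1000 (4 bits).
Byte 2: 0xA7 = 10100111 (10xxxxxx ✓), payload 100111.
Byte 3: 0xBA = 10111010 (10xxxxxx ✓), payload 111010.
Concatenate: 1000100111111010 = 0x89FA (16 bits → U+89FA).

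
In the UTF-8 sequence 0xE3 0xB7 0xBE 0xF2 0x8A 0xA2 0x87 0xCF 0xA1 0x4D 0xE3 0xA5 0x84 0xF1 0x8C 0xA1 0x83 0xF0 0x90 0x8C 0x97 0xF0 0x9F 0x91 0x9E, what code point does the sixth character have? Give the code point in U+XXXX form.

Offset 0: leading byte 0xE3 = 11100011 → 3-byte char #1 = E3 B7 BE.
Offset 3: leading byte 0xF2 = 11110010 → 4-byte char #2 = F2 8A A2 87.
Offset 7: leading byte 0xCF = 11001111 → 2-byte char #3 = CF A1.
Offset 9: leading byte 0x4D = 01001101 → 1-byte char #4 = 4D.
Offset 10: leading byte 0xE3 = 11100011 → 3-byte char #5 = E3 A5 84.
Offset 13: leading byte 0xF1 = 11110001 → 4-byte char #6 = F1 8C A1 83.
Leading byte 0xF1 = 11110001 matches 11110xxx → 4-byte sequence.
Byte 1: 0xF1 = 11110001, payload 001 (3 bits).
Byte 2: 0x8C = 10001100 (10xxxxxx ✓), payload 001100.
Byte 3: 0xA1 = 10100001 (10xxxxxx ✓), payload 100001.
Byte 4: 0x83 = 10000011 (10xxxxxx ✓), payload 000011.
Concatenate: 001001100100001000011 = 0x4C843 (21 bits → U+4C843).

U+4C843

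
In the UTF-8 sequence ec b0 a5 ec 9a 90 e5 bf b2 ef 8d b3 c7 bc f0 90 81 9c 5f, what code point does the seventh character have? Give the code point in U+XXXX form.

Offset 0: leading byte 0xEC = 11101100 → 3-byte char #1 = EC B0 A5.
Offset 3: leading byte 0xEC = 11101100 → 3-byte char #2 = EC 9A 90.
Offset 6: leading byte 0xE5 = 11100101 → 3-byte char #3 = E5 BF B2.
Offset 9: leading byte 0xEF = 11101111 → 3-byte char #4 = EF 8D B3.
Offset 12: leading byte 0xC7 = 11000111 → 2-byte char #5 = C7 BC.
Offset 14: leading byte 0xF0 = 11110000 → 4-byte char #6 = F0 90 81 9C.
Offset 18: leading byte 0x5F = 01011111 → 1-byte char #7 = 5F.
Leading byte 0x5F = 01011111 matches 0xxxxxxx → 1-byte sequence.
Byte 1: 0x5F = 01011111, payload 1011111 (7 bits).
Concatenate: 1011111 = 0x5F (7 bits → U+005F).

U+005F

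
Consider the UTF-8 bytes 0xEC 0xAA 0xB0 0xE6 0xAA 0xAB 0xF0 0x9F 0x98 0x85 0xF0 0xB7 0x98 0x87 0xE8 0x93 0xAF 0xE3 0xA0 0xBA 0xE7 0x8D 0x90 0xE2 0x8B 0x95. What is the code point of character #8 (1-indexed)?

Offset 0: leading byte 0xEC = 11101100 → 3-byte char #1 = EC AA B0.
Offset 3: leading byte 0xE6 = 11100110 → 3-byte char #2 = E6 AA AB.
Offset 6: leading byte 0xF0 = 11110000 → 4-byte char #3 = F0 9F 98 85.
Offset 10: leading byte 0xF0 = 11110000 → 4-byte char #4 = F0 B7 98 87.
Offset 14: leading byte 0xE8 = 11101000 → 3-byte char #5 = E8 93 AF.
Offset 17: leading byte 0xE3 = 11100011 → 3-byte char #6 = E3 A0 BA.
Offset 20: leading byte 0xE7 = 11100111 → 3-byte char #7 = E7 8D 90.
Offset 23: leading byte 0xE2 = 11100010 → 3-byte char #8 = E2 8B 95.
Leading byte 0xE2 = 11100010 matches 1110xxxx → 3-byte sequence.
Byte 1: 0xE2 = 11100010, payload 0010 (4 bits).
Byte 2: 0x8B = 10001011 (10xxxxxx ✓), payload 001011.
Byte 3: 0x95 = 10010101 (10xxxxxx ✓), payload 010101.
Concatenate: 0010001011010101 = 0x22D5 (16 bits → U+22D5).

U+22D5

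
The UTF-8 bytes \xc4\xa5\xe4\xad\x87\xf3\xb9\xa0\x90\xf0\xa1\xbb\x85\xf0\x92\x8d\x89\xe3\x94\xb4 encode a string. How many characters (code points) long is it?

6

Byte at offset 0: 0xC4 = 11000100 → 2-byte char (#1). Advance 2.
Byte at offset 2: 0xE4 = 11100100 → 3-byte char (#2). Advance 3.
Byte at offset 5: 0xF3 = 11110011 → 4-byte char (#3). Advance 4.
Byte at offset 9: 0xF0 = 11110000 → 4-byte char (#4). Advance 4.
Byte at offset 13: 0xF0 = 11110000 → 4-byte char (#5). Advance 4.
Byte at offset 17: 0xE3 = 11100011 → 3-byte char (#6). Advance 3.
Reached end at offset 20 after 6 code points.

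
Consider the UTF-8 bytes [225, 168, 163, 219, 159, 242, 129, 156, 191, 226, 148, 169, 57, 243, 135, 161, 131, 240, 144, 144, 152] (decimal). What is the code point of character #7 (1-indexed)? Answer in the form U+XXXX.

Offset 0: leading byte 0xE1 = 11100001 → 3-byte char #1 = E1 A8 A3.
Offset 3: leading byte 0xDB = 11011011 → 2-byte char #2 = DB 9F.
Offset 5: leading byte 0xF2 = 11110010 → 4-byte char #3 = F2 81 9C BF.
Offset 9: leading byte 0xE2 = 11100010 → 3-byte char #4 = E2 94 A9.
Offset 12: leading byte 0x39 = 00111001 → 1-byte char #5 = 39.
Offset 13: leading byte 0xF3 = 11110011 → 4-byte char #6 = F3 87 A1 83.
Offset 17: leading byte 0xF0 = 11110000 → 4-byte char #7 = F0 90 90 98.
Leading byte 0xF0 = 11110000 matches 11110xxx → 4-byte sequence.
Byte 1: 0xF0 = 11110000, payload 000 (3 bits).
Byte 2: 0x90 = 10010000 (10xxxxxx ✓), payload 010000.
Byte 3: 0x90 = 10010000 (10xxxxxx ✓), payload 010000.
Byte 4: 0x98 = 10011000 (10xxxxxx ✓), payload 011000.
Concatenate: 000010000010000011000 = 0x10418 (21 bits → U+10418).

U+10418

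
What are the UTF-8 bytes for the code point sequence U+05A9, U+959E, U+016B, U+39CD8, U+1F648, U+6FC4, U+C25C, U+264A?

D6 A9 E9 96 9E C5 AB F0 B9 B3 98 F0 9F 99 88 E6 BF 84 EC 89 9C E2 99 8A

U+05A9: 2-byte form → D6 A9.
U+959E: 3-byte form → E9 96 9E.
U+016B: 2-byte form → C5 AB.
U+39CD8: 4-byte form → F0 B9 B3 98.
U+1F648: 4-byte form → F0 9F 99 88.
U+6FC4: 3-byte form → E6 BF 84.
U+C25C: 3-byte form → EC 89 9C.
U+264A: 3-byte form → E2 99 8A.
Concatenated (24 bytes): D6 A9 E9 96 9E C5 AB F0 B9 B3 98 F0 9F 99 88 E6 BF 84 EC 89 9C E2 99 8A.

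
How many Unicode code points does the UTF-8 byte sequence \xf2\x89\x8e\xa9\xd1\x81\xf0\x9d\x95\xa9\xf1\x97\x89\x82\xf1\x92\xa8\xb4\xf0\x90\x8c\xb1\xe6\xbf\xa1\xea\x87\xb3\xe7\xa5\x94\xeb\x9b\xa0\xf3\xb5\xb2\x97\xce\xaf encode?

12

Byte at offset 0: 0xF2 = 11110010 → 4-byte char (#1). Advance 4.
Byte at offset 4: 0xD1 = 11010001 → 2-byte char (#2). Advance 2.
Byte at offset 6: 0xF0 = 11110000 → 4-byte char (#3). Advance 4.
Byte at offset 10: 0xF1 = 11110001 → 4-byte char (#4). Advance 4.
Byte at offset 14: 0xF1 = 11110001 → 4-byte char (#5). Advance 4.
Byte at offset 18: 0xF0 = 11110000 → 4-byte char (#6). Advance 4.
Byte at offset 22: 0xE6 = 11100110 → 3-byte char (#7). Advance 3.
Byte at offset 25: 0xEA = 11101010 → 3-byte char (#8). Advance 3.
Byte at offset 28: 0xE7 = 11100111 → 3-byte char (#9). Advance 3.
Byte at offset 31: 0xEB = 11101011 → 3-byte char (#10). Advance 3.
Byte at offset 34: 0xF3 = 11110011 → 4-byte char (#11). Advance 4.
Byte at offset 38: 0xCE = 11001110 → 2-byte char (#12). Advance 2.
Reached end at offset 40 after 12 code points.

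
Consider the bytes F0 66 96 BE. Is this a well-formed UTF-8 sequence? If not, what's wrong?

Leading byte 0xF0 = 11110000 → 4-byte form.
Byte 2 is 0x66 = 01100110, which is not 10xxxxxx — expected a continuation byte.

invalid (non-continuation byte where continuation expected)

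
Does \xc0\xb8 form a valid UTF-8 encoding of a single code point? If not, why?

invalid (overlong encoding)

Leading byte 0xC0 = 11000000 → 2-byte form.
Continuation bytes all match 10xxxxxx. Payload decodes to 0x38.
But 0x38 < 0x80, the minimum for a 2-byte sequence — this is an overlong encoding.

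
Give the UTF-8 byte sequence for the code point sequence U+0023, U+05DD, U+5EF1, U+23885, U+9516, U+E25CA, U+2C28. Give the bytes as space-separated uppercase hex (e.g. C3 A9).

U+0023: 1-byte form → 23.
U+05DD: 2-byte form → D7 9D.
U+5EF1: 3-byte form → E5 BB B1.
U+23885: 4-byte form → F0 A3 A2 85.
U+9516: 3-byte form → E9 94 96.
U+E25CA: 4-byte form → F3 A2 97 8A.
U+2C28: 3-byte form → E2 B0 A8.
Concatenated (20 bytes): 23 D7 9D E5 BB B1 F0 A3 A2 85 E9 94 96 F3 A2 97 8A E2 B0 A8.

23 D7 9D E5 BB B1 F0 A3 A2 85 E9 94 96 F3 A2 97 8A E2 B0 A8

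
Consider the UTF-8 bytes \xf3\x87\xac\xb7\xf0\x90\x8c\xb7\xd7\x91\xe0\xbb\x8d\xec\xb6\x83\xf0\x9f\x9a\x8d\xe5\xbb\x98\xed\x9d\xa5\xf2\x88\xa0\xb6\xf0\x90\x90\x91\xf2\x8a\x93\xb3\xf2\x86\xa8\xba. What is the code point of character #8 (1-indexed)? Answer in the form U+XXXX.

U+D765

Offset 0: leading byte 0xF3 = 11110011 → 4-byte char #1 = F3 87 AC B7.
Offset 4: leading byte 0xF0 = 11110000 → 4-byte char #2 = F0 90 8C B7.
Offset 8: leading byte 0xD7 = 11010111 → 2-byte char #3 = D7 91.
Offset 10: leading byte 0xE0 = 11100000 → 3-byte char #4 = E0 BB 8D.
Offset 13: leading byte 0xEC = 11101100 → 3-byte char #5 = EC B6 83.
Offset 16: leading byte 0xF0 = 11110000 → 4-byte char #6 = F0 9F 9A 8D.
Offset 20: leading byte 0xE5 = 11100101 → 3-byte char #7 = E5 BB 98.
Offset 23: leading byte 0xED = 11101101 → 3-byte char #8 = ED 9D A5.
Leading byte 0xED = 11101101 matches 1110xxxx → 3-byte sequence.
Byte 1: 0xED = 11101101, payload 1101 (4 bits).
Byte 2: 0x9D = 10011101 (10xxxxxx ✓), payload 011101.
Byte 3: 0xA5 = 10100101 (10xxxxxx ✓), payload 100101.
Concatenate: 1101011101100101 = 0xD765 (16 bits → U+D765).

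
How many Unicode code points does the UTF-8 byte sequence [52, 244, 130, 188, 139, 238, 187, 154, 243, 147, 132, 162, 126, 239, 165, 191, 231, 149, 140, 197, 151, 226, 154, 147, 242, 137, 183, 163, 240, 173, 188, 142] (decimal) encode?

11

Byte at offset 0: 0x34 = 00110100 → 1-byte char (#1). Advance 1.
Byte at offset 1: 0xF4 = 11110100 → 4-byte char (#2). Advance 4.
Byte at offset 5: 0xEE = 11101110 → 3-byte char (#3). Advance 3.
Byte at offset 8: 0xF3 = 11110011 → 4-byte char (#4). Advance 4.
Byte at offset 12: 0x7E = 01111110 → 1-byte char (#5). Advance 1.
Byte at offset 13: 0xEF = 11101111 → 3-byte char (#6). Advance 3.
Byte at offset 16: 0xE7 = 11100111 → 3-byte char (#7). Advance 3.
Byte at offset 19: 0xC5 = 11000101 → 2-byte char (#8). Advance 2.
Byte at offset 21: 0xE2 = 11100010 → 3-byte char (#9). Advance 3.
Byte at offset 24: 0xF2 = 11110010 → 4-byte char (#10). Advance 4.
Byte at offset 28: 0xF0 = 11110000 → 4-byte char (#11). Advance 4.
Reached end at offset 32 after 11 code points.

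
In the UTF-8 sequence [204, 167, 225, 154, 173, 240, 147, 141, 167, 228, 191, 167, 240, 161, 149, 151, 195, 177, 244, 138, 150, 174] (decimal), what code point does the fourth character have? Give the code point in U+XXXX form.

Offset 0: leading byte 0xCC = 11001100 → 2-byte char #1 = CC A7.
Offset 2: leading byte 0xE1 = 11100001 → 3-byte char #2 = E1 9A AD.
Offset 5: leading byte 0xF0 = 11110000 → 4-byte char #3 = F0 93 8D A7.
Offset 9: leading byte 0xE4 = 11100100 → 3-byte char #4 = E4 BF A7.
Leading byte 0xE4 = 11100100 matches 1110xxxx → 3-byte sequence.
Byte 1: 0xE4 = 11100100, payload 0100 (4 bits).
Byte 2: 0xBF = 10111111 (10xxxxxx ✓), payload 111111.
Byte 3: 0xA7 = 10100111 (10xxxxxx ✓), payload 100111.
Concatenate: 0100111111100111 = 0x4FE7 (16 bits → U+4FE7).

U+4FE7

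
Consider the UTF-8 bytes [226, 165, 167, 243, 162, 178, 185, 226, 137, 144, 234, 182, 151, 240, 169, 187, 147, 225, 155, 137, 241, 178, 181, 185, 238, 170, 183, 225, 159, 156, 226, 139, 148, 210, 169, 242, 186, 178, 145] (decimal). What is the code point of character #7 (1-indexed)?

U+72D79

Offset 0: leading byte 0xE2 = 11100010 → 3-byte char #1 = E2 A5 A7.
Offset 3: leading byte 0xF3 = 11110011 → 4-byte char #2 = F3 A2 B2 B9.
Offset 7: leading byte 0xE2 = 11100010 → 3-byte char #3 = E2 89 90.
Offset 10: leading byte 0xEA = 11101010 → 3-byte char #4 = EA B6 97.
Offset 13: leading byte 0xF0 = 11110000 → 4-byte char #5 = F0 A9 BB 93.
Offset 17: leading byte 0xE1 = 11100001 → 3-byte char #6 = E1 9B 89.
Offset 20: leading byte 0xF1 = 11110001 → 4-byte char #7 = F1 B2 B5 B9.
Leading byte 0xF1 = 11110001 matches 11110xxx → 4-byte sequence.
Byte 1: 0xF1 = 11110001, payload 001 (3 bits).
Byte 2: 0xB2 = 10110010 (10xxxxxx ✓), payload 110010.
Byte 3: 0xB5 = 10110101 (10xxxxxx ✓), payload 110101.
Byte 4: 0xB9 = 10111001 (10xxxxxx ✓), payload 111001.
Concatenate: 001110010110101111001 = 0x72D79 (21 bits → U+72D79).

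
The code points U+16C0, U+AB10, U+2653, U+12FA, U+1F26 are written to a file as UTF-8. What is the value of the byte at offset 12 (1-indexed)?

0xBA

1-indexed offset 12 is 0-indexed offset 11.
U+16C0 → 3-byte form E1 9B 80 at offsets 0–2.
U+AB10 → 3-byte form EA AC 90 at offsets 3–5.
U+2653 → 3-byte form E2 99 93 at offsets 6–8.
U+12FA → 3-byte form E1 8B BA at offsets 9–11.
Offset 11 falls in char 4's range; it's byte 3 of E1 8B BA = 0xBA.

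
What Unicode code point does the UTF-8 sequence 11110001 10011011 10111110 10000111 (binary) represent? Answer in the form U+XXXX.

U+5BF87

Leading byte 0xF1 = 11110001 matches 11110xxx → 4-byte sequence.
Byte 1: 0xF1 = 11110001, payload 001 (3 bits).
Byte 2: 0x9B = 10011011 (10xxxxxx ✓), payload 011011.
Byte 3: 0xBE = 10111110 (10xxxxxx ✓), payload 111110.
Byte 4: 0x87 = 10000111 (10xxxxxx ✓), payload 000111.
Concatenate: 001011011111110000111 = 0x5BF87 (21 bits → U+5BF87).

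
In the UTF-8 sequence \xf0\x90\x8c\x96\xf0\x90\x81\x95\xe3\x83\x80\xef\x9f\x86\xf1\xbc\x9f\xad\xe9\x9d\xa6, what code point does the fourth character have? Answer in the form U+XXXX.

Offset 0: leading byte 0xF0 = 11110000 → 4-byte char #1 = F0 90 8C 96.
Offset 4: leading byte 0xF0 = 11110000 → 4-byte char #2 = F0 90 81 95.
Offset 8: leading byte 0xE3 = 11100011 → 3-byte char #3 = E3 83 80.
Offset 11: leading byte 0xEF = 11101111 → 3-byte char #4 = EF 9F 86.
Leading byte 0xEF = 11101111 matches 1110xxxx → 3-byte sequence.
Byte 1: 0xEF = 11101111, payload 1111 (4 bits).
Byte 2: 0x9F = 10011111 (10xxxxxx ✓), payload 011111.
Byte 3: 0x86 = 10000110 (10xxxxxx ✓), payload 000110.
Concatenate: 1111011111000110 = 0xF7C6 (16 bits → U+F7C6).

U+F7C6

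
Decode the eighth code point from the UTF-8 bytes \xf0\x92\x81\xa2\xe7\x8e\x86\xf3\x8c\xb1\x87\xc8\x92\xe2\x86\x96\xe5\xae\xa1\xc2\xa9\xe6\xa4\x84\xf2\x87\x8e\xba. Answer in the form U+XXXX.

U+6904

Offset 0: leading byte 0xF0 = 11110000 → 4-byte char #1 = F0 92 81 A2.
Offset 4: leading byte 0xE7 = 11100111 → 3-byte char #2 = E7 8E 86.
Offset 7: leading byte 0xF3 = 11110011 → 4-byte char #3 = F3 8C B1 87.
Offset 11: leading byte 0xC8 = 11001000 → 2-byte char #4 = C8 92.
Offset 13: leading byte 0xE2 = 11100010 → 3-byte char #5 = E2 86 96.
Offset 16: leading byte 0xE5 = 11100101 → 3-byte char #6 = E5 AE A1.
Offset 19: leading byte 0xC2 = 11000010 → 2-byte char #7 = C2 A9.
Offset 21: leading byte 0xE6 = 11100110 → 3-byte char #8 = E6 A4 84.
Leading byte 0xE6 = 11100110 matches 1110xxxx → 3-byte sequence.
Byte 1: 0xE6 = 11100110, payload 0110 (4 bits).
Byte 2: 0xA4 = 10100100 (10xxxxxx ✓), payload 100100.
Byte 3: 0x84 = 10000100 (10xxxxxx ✓), payload 000100.
Concatenate: 0110100100000100 = 0x6904 (16 bits → U+6904).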